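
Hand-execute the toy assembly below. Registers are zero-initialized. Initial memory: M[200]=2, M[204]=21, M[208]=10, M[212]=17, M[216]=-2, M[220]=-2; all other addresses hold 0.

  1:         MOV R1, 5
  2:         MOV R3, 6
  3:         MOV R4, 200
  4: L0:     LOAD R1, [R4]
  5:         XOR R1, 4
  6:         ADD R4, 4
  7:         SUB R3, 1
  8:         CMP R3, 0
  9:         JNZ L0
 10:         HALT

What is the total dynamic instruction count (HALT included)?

after MOV R1, 5: R1=5
after MOV R3, 6: R3=6
after MOV R4, 200: R4=200
after LOAD R1, [R4]: R1=M[200]=2
after XOR R1, 4: R1=2^4=6
after ADD R4, 4: R4=200+4=204
after SUB R3, 1: R3=6-1=5
CMP R3, 0  (cmp 5,0)
JNZ L0: taken
after LOAD R1, [R4]: R1=M[204]=21
after XOR R1, 4: R1=21^4=17
after ADD R4, 4: R4=204+4=208
after SUB R3, 1: R3=5-1=4
CMP R3, 0  (cmp 4,0)
JNZ L0: taken
after LOAD R1, [R4]: R1=M[208]=10
after XOR R1, 4: R1=10^4=14
after ADD R4, 4: R4=208+4=212
after SUB R3, 1: R3=4-1=3
CMP R3, 0  (cmp 3,0)
JNZ L0: taken
after LOAD R1, [R4]: R1=M[212]=17
after XOR R1, 4: R1=17^4=21
after ADD R4, 4: R4=212+4=216
after SUB R3, 1: R3=3-1=2
CMP R3, 0  (cmp 2,0)
JNZ L0: taken
after LOAD R1, [R4]: R1=M[216]=-2
after XOR R1, 4: R1=(-2)^4=-6
after ADD R4, 4: R4=216+4=220
after SUB R3, 1: R3=2-1=1
CMP R3, 0  (cmp 1,0)
JNZ L0: taken
after LOAD R1, [R4]: R1=M[220]=-2
after XOR R1, 4: R1=(-2)^4=-6
after ADD R4, 4: R4=220+4=224
after SUB R3, 1: R3=1-1=0
CMP R3, 0  (cmp 0,0)
JNZ L0: not taken
halt.
Total executed instructions: 40.

40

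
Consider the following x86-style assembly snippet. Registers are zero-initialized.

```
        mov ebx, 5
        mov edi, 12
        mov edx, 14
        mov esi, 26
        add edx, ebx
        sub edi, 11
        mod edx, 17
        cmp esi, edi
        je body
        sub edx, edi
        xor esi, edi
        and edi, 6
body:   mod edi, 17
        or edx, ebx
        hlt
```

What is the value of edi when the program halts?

ebx=5
edi=12
edx=14
esi=26
edx=14+5=19
edi=12-11=1
edx=19%17=2
cmp esi, edi  (cmp 26,1)
je body: not taken
edx=2-1=1
esi=26^1=27
edi=1&6=0
edi=0%17=0
edx=1|5=5
halt.

0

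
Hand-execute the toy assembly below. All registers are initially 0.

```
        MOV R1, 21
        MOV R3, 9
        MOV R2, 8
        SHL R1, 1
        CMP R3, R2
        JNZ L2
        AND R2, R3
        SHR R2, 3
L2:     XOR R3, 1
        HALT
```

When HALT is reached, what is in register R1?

MOV R1, 21 → R1=21
MOV R3, 9 → R3=9
MOV R2, 8 → R2=8
SHL R1, 1 → R1=21<<1=42
CMP R3, R2  (cmp 9,8)
JNZ L2: taken
XOR R3, 1 → R3=9^1=8
halt.

42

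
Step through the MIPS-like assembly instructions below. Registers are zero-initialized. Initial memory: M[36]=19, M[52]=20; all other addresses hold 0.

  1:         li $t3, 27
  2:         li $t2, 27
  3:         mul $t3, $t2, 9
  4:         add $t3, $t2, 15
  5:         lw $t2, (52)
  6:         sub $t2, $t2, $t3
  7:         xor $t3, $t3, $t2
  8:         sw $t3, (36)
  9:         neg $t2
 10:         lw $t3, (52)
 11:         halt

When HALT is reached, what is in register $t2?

22

after li $t3, 27: $t3=27
after li $t2, 27: $t2=27
after mul $t3, $t2, 9: $t3=27*9=243
after add $t3, $t2, 15: $t3=27+15=42
after lw $t2, (52): $t2=M[52]=20
after sub $t2, $t2, $t3: $t2=20-42=-22
after xor $t3, $t3, $t2: $t3=42^(-22)=-64
sw $t3, (36) → M[36]=-64
after neg $t2: $t2=-(-22)=22
after lw $t3, (52): $t3=M[52]=20
halt.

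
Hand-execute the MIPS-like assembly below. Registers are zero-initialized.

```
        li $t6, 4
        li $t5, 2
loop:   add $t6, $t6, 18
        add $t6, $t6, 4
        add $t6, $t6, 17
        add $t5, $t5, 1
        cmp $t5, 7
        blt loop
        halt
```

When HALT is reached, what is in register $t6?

li $t6, 4 → $t6=4
li $t5, 2 → $t5=2
add $t6, $t6, 18 → $t6=4+18=22
add $t6, $t6, 4 → $t6=22+4=26
add $t6, $t6, 17 → $t6=26+17=43
add $t5, $t5, 1 → $t5=2+1=3
cmp $t5, 7  (cmp 3,7)
blt loop: taken
add $t6, $t6, 18 → $t6=43+18=61
add $t6, $t6, 4 → $t6=61+4=65
add $t6, $t6, 17 → $t6=65+17=82
add $t5, $t5, 1 → $t5=3+1=4
cmp $t5, 7  (cmp 4,7)
blt loop: taken
add $t6, $t6, 18 → $t6=82+18=100
add $t6, $t6, 4 → $t6=100+4=104
add $t6, $t6, 17 → $t6=104+17=121
add $t5, $t5, 1 → $t5=4+1=5
cmp $t5, 7  (cmp 5,7)
blt loop: taken
add $t6, $t6, 18 → $t6=121+18=139
add $t6, $t6, 4 → $t6=139+4=143
add $t6, $t6, 17 → $t6=143+17=160
add $t5, $t5, 1 → $t5=5+1=6
cmp $t5, 7  (cmp 6,7)
blt loop: taken
add $t6, $t6, 18 → $t6=160+18=178
add $t6, $t6, 4 → $t6=178+4=182
add $t6, $t6, 17 → $t6=182+17=199
add $t5, $t5, 1 → $t5=6+1=7
cmp $t5, 7  (cmp 7,7)
blt loop: not taken
halt.

199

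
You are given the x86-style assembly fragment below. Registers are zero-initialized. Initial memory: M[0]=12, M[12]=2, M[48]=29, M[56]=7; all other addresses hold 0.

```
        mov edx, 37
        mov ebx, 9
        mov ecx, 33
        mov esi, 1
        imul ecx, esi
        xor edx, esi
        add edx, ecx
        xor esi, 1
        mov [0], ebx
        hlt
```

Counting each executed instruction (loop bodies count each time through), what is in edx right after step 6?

mov edx, 37 → edx=37
mov ebx, 9 → ebx=9
mov ecx, 33 → ecx=33
mov esi, 1 → esi=1
imul ecx, esi → ecx=33*1=33
xor edx, esi → edx=37^1=36
After step 6: edx = 36.

36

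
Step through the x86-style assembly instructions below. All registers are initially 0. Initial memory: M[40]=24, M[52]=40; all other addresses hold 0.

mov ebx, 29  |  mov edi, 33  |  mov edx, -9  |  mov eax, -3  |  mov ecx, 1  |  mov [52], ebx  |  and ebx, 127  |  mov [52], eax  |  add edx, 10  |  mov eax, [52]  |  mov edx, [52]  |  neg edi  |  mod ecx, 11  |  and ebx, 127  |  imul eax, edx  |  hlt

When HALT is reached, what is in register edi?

-33

ebx=29
edi=33
edx=-9
eax=-3
ecx=1
mov [52], ebx → M[52]=29
ebx=29&127=29
mov [52], eax → M[52]=-3
edx=(-9)+10=1
eax=M[52]=-3
edx=M[52]=-3
edi=-(33)=-33
ecx=1%11=1
ebx=29&127=29
eax=(-3)*(-3)=9
halt.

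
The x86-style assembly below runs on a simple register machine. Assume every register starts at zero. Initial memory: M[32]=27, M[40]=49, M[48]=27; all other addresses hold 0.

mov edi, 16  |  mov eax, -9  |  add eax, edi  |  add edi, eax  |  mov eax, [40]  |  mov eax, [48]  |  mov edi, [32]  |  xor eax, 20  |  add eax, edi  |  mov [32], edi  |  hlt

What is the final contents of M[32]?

27

mov edi, 16 → edi=16
mov eax, -9 → eax=-9
add eax, edi → eax=(-9)+16=7
add edi, eax → edi=16+7=23
mov eax, [40] → eax=M[40]=49
mov eax, [48] → eax=M[48]=27
mov edi, [32] → edi=M[32]=27
xor eax, 20 → eax=27^20=15
add eax, edi → eax=15+27=42
mov [32], edi → M[32]=27
halt.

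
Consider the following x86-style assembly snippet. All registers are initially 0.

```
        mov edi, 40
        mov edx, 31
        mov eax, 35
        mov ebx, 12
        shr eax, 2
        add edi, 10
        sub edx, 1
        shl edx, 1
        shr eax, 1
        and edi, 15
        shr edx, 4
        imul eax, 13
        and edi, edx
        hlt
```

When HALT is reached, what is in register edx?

mov edi, 40 → edi=40
mov edx, 31 → edx=31
mov eax, 35 → eax=35
mov ebx, 12 → ebx=12
shr eax, 2 → eax=35>>2=8
add edi, 10 → edi=40+10=50
sub edx, 1 → edx=31-1=30
shl edx, 1 → edx=30<<1=60
shr eax, 1 → eax=8>>1=4
and edi, 15 → edi=50&15=2
shr edx, 4 → edx=60>>4=3
imul eax, 13 → eax=4*13=52
and edi, edx → edi=2&3=2
halt.

3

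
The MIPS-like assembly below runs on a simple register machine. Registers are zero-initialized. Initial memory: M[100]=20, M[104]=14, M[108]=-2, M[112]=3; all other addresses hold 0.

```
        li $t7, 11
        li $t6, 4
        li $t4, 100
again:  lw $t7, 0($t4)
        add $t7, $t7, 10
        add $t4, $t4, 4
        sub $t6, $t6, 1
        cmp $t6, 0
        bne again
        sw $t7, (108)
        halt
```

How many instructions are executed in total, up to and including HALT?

li $t7, 11 → $t7=11
li $t6, 4 → $t6=4
li $t4, 100 → $t4=100
lw $t7, 0($t4) → $t7=M[100]=20
add $t7, $t7, 10 → $t7=20+10=30
add $t4, $t4, 4 → $t4=100+4=104
sub $t6, $t6, 1 → $t6=4-1=3
cmp $t6, 0  (cmp 3,0)
bne again: taken
lw $t7, 0($t4) → $t7=M[104]=14
add $t7, $t7, 10 → $t7=14+10=24
add $t4, $t4, 4 → $t4=104+4=108
sub $t6, $t6, 1 → $t6=3-1=2
cmp $t6, 0  (cmp 2,0)
bne again: taken
lw $t7, 0($t4) → $t7=M[108]=-2
add $t7, $t7, 10 → $t7=(-2)+10=8
add $t4, $t4, 4 → $t4=108+4=112
sub $t6, $t6, 1 → $t6=2-1=1
cmp $t6, 0  (cmp 1,0)
bne again: taken
lw $t7, 0($t4) → $t7=M[112]=3
add $t7, $t7, 10 → $t7=3+10=13
add $t4, $t4, 4 → $t4=112+4=116
sub $t6, $t6, 1 → $t6=1-1=0
cmp $t6, 0  (cmp 0,0)
bne again: not taken
sw $t7, (108) → M[108]=13
halt.
Total executed instructions: 29.

29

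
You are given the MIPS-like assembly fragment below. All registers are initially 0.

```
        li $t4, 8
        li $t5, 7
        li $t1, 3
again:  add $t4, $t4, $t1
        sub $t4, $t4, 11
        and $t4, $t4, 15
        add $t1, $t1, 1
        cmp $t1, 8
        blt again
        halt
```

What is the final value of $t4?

after li $t4, 8: $t4=8
after li $t5, 7: $t5=7
after li $t1, 3: $t1=3
after add $t4, $t4, $t1: $t4=8+3=11
after sub $t4, $t4, 11: $t4=11-11=0
after and $t4, $t4, 15: $t4=0&15=0
after add $t1, $t1, 1: $t1=3+1=4
cmp $t1, 8  (cmp 4,8)
blt again: taken
after add $t4, $t4, $t1: $t4=0+4=4
after sub $t4, $t4, 11: $t4=4-11=-7
after and $t4, $t4, 15: $t4=(-7)&15=9
after add $t1, $t1, 1: $t1=4+1=5
cmp $t1, 8  (cmp 5,8)
blt again: taken
after add $t4, $t4, $t1: $t4=9+5=14
after sub $t4, $t4, 11: $t4=14-11=3
after and $t4, $t4, 15: $t4=3&15=3
after add $t1, $t1, 1: $t1=5+1=6
cmp $t1, 8  (cmp 6,8)
blt again: taken
after add $t4, $t4, $t1: $t4=3+6=9
after sub $t4, $t4, 11: $t4=9-11=-2
after and $t4, $t4, 15: $t4=(-2)&15=14
after add $t1, $t1, 1: $t1=6+1=7
cmp $t1, 8  (cmp 7,8)
blt again: taken
after add $t4, $t4, $t1: $t4=14+7=21
after sub $t4, $t4, 11: $t4=21-11=10
after and $t4, $t4, 15: $t4=10&15=10
after add $t1, $t1, 1: $t1=7+1=8
cmp $t1, 8  (cmp 8,8)
blt again: not taken
halt.

10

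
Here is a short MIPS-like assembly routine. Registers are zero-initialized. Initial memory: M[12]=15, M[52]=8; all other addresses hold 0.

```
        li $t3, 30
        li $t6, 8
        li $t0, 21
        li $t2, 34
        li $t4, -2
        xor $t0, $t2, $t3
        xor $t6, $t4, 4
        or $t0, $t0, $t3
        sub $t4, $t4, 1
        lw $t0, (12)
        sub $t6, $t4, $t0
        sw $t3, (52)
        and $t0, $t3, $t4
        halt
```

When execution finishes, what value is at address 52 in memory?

30

li $t3, 30 → $t3=30
li $t6, 8 → $t6=8
li $t0, 21 → $t0=21
li $t2, 34 → $t2=34
li $t4, -2 → $t4=-2
xor $t0, $t2, $t3 → $t0=34^30=60
xor $t6, $t4, 4 → $t6=(-2)^4=-6
or $t0, $t0, $t3 → $t0=60|30=62
sub $t4, $t4, 1 → $t4=(-2)-1=-3
lw $t0, (12) → $t0=M[12]=15
sub $t6, $t4, $t0 → $t6=(-3)-15=-18
sw $t3, (52) → M[52]=30
and $t0, $t3, $t4 → $t0=30&(-3)=28
halt.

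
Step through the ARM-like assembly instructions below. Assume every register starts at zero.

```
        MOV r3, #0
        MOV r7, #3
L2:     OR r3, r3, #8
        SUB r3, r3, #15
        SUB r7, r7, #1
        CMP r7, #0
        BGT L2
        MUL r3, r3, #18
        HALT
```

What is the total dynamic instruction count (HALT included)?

after MOV r3, #0: r3=0
after MOV r7, #3: r7=3
after OR r3, r3, #8: r3=0|8=8
after SUB r3, r3, #15: r3=8-15=-7
after SUB r7, r7, #1: r7=3-1=2
CMP r7, #0  (cmp 2,0)
BGT L2: taken
after OR r3, r3, #8: r3=(-7)|8=-7
after SUB r3, r3, #15: r3=(-7)-15=-22
after SUB r7, r7, #1: r7=2-1=1
CMP r7, #0  (cmp 1,0)
BGT L2: taken
after OR r3, r3, #8: r3=(-22)|8=-22
after SUB r3, r3, #15: r3=(-22)-15=-37
after SUB r7, r7, #1: r7=1-1=0
CMP r7, #0  (cmp 0,0)
BGT L2: not taken
after MUL r3, r3, #18: r3=(-37)*18=-666
halt.
Total executed instructions: 19.

19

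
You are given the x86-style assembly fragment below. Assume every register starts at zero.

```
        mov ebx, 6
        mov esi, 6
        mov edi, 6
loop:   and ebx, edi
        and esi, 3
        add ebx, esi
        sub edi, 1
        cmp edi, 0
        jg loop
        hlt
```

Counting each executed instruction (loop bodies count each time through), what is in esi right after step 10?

mov ebx, 6 → ebx=6
mov esi, 6 → esi=6
mov edi, 6 → edi=6
and ebx, edi → ebx=6&6=6
and esi, 3 → esi=6&3=2
add ebx, esi → ebx=6+2=8
sub edi, 1 → edi=6-1=5
cmp edi, 0  (cmp 5,0)
jg loop: taken
and ebx, edi → ebx=8&5=0
After step 10: esi = 2.

2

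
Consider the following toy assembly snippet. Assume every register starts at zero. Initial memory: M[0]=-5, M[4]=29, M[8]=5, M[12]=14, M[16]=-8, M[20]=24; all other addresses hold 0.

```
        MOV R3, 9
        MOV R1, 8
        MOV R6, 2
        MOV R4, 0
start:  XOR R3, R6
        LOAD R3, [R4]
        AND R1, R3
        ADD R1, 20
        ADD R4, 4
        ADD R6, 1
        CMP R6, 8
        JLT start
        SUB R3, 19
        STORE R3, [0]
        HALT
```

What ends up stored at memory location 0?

R3=9
R1=8
R6=2
R4=0
R3=9^2=11
R3=M[0]=-5
R1=8&(-5)=8
R1=8+20=28
R4=0+4=4
R6=2+1=3
CMP R6, 8  (cmp 3,8)
JLT start: taken
R3=(-5)^3=-8
R3=M[4]=29
R1=28&29=28
R1=28+20=48
R4=4+4=8
R6=3+1=4
CMP R6, 8  (cmp 4,8)
JLT start: taken
R3=29^4=25
R3=M[8]=5
R1=48&5=0
R1=0+20=20
R4=8+4=12
R6=4+1=5
CMP R6, 8  (cmp 5,8)
JLT start: taken
R3=5^5=0
R3=M[12]=14
R1=20&14=4
R1=4+20=24
R4=12+4=16
R6=5+1=6
CMP R6, 8  (cmp 6,8)
JLT start: taken
R3=14^6=8
R3=M[16]=-8
R1=24&(-8)=24
R1=24+20=44
R4=16+4=20
R6=6+1=7
CMP R6, 8  (cmp 7,8)
JLT start: taken
R3=(-8)^7=-1
R3=M[20]=24
R1=44&24=8
R1=8+20=28
R4=20+4=24
R6=7+1=8
CMP R6, 8  (cmp 8,8)
JLT start: not taken
R3=24-19=5
STORE R3, [0] → M[0]=5
halt.

5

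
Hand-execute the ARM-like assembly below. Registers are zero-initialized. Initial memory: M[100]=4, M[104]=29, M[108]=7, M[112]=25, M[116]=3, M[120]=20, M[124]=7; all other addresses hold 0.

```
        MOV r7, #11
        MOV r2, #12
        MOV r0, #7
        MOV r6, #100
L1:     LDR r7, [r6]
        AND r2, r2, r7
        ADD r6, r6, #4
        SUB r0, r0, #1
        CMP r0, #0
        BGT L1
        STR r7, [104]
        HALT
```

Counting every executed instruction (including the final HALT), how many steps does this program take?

r7=11
r2=12
r0=7
r6=100
r7=M[100]=4
r2=12&4=4
r6=100+4=104
r0=7-1=6
CMP r0, #0  (cmp 6,0)
BGT L1: taken
r7=M[104]=29
r2=4&29=4
r6=104+4=108
r0=6-1=5
CMP r0, #0  (cmp 5,0)
BGT L1: taken
r7=M[108]=7
r2=4&7=4
r6=108+4=112
r0=5-1=4
CMP r0, #0  (cmp 4,0)
BGT L1: taken
r7=M[112]=25
r2=4&25=0
r6=112+4=116
r0=4-1=3
CMP r0, #0  (cmp 3,0)
BGT L1: taken
r7=M[116]=3
r2=0&3=0
r6=116+4=120
r0=3-1=2
CMP r0, #0  (cmp 2,0)
BGT L1: taken
r7=M[120]=20
r2=0&20=0
r6=120+4=124
r0=2-1=1
CMP r0, #0  (cmp 1,0)
BGT L1: taken
r7=M[124]=7
r2=0&7=0
r6=124+4=128
r0=1-1=0
CMP r0, #0  (cmp 0,0)
BGT L1: not taken
STR r7, [104] → M[104]=7
halt.
Total executed instructions: 48.

48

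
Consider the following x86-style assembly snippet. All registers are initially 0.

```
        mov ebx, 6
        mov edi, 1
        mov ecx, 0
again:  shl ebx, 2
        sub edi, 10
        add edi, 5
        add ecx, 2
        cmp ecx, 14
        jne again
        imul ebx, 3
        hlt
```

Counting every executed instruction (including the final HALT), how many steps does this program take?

ebx=6
edi=1
ecx=0
ebx=6<<2=24
edi=1-10=-9
edi=(-9)+5=-4
ecx=0+2=2
cmp ecx, 14  (cmp 2,14)
jne again: taken
ebx=24<<2=96
edi=(-4)-10=-14
edi=(-14)+5=-9
ecx=2+2=4
cmp ecx, 14  (cmp 4,14)
jne again: taken
ebx=96<<2=384
edi=(-9)-10=-19
edi=(-19)+5=-14
ecx=4+2=6
cmp ecx, 14  (cmp 6,14)
jne again: taken
ebx=384<<2=1536
edi=(-14)-10=-24
edi=(-24)+5=-19
ecx=6+2=8
cmp ecx, 14  (cmp 8,14)
jne again: taken
ebx=1536<<2=6144
edi=(-19)-10=-29
edi=(-29)+5=-24
ecx=8+2=10
cmp ecx, 14  (cmp 10,14)
jne again: taken
ebx=6144<<2=24576
edi=(-24)-10=-34
edi=(-34)+5=-29
ecx=10+2=12
cmp ecx, 14  (cmp 12,14)
jne again: taken
ebx=24576<<2=98304
edi=(-29)-10=-39
edi=(-39)+5=-34
ecx=12+2=14
cmp ecx, 14  (cmp 14,14)
jne again: not taken
ebx=98304*3=294912
halt.
Total executed instructions: 47.

47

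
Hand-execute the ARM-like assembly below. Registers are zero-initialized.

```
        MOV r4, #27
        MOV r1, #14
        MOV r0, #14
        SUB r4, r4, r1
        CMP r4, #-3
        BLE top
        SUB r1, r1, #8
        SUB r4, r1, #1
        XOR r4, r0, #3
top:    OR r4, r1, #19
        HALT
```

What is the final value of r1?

r4=27
r1=14
r0=14
r4=27-14=13
CMP r4, #-3  (cmp 13,-3)
BLE top: not taken
r1=14-8=6
r4=6-1=5
r4=14^3=13
r4=6|19=23
halt.

6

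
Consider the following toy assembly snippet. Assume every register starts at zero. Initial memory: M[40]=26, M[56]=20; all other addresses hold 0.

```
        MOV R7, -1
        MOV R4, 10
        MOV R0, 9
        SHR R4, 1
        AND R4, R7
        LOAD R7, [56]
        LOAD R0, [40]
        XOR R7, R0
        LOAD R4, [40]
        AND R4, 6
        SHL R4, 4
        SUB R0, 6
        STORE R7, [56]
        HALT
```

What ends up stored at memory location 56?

14

R7=-1
R4=10
R0=9
R4=10>>1=5
R4=5&(-1)=5
R7=M[56]=20
R0=M[40]=26
R7=20^26=14
R4=M[40]=26
R4=26&6=2
R4=2<<4=32
R0=26-6=20
STORE R7, [56] → M[56]=14
halt.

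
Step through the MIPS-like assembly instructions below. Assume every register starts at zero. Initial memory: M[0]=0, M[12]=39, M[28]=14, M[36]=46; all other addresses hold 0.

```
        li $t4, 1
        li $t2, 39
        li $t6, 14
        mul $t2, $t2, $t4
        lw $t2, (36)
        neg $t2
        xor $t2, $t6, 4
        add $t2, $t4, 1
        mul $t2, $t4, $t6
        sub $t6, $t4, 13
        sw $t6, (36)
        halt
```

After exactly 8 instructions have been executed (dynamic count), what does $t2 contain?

2

after li $t4, 1: $t4=1
after li $t2, 39: $t2=39
after li $t6, 14: $t6=14
after mul $t2, $t2, $t4: $t2=39*1=39
after lw $t2, (36): $t2=M[36]=46
after neg $t2: $t2=-(46)=-46
after xor $t2, $t6, 4: $t2=14^4=10
after add $t2, $t4, 1: $t2=1+1=2
After step 8: $t2 = 2.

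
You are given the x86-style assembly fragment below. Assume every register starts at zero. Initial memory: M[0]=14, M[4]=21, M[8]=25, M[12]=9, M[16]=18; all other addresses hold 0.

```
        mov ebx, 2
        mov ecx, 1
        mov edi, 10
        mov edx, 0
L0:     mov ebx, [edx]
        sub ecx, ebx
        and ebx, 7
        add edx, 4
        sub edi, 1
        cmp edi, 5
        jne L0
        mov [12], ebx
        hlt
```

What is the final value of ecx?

ebx=2
ecx=1
edi=10
edx=0
ebx=M[0]=14
ecx=1-14=-13
ebx=14&7=6
edx=0+4=4
edi=10-1=9
cmp edi, 5  (cmp 9,5)
jne L0: taken
ebx=M[4]=21
ecx=(-13)-21=-34
ebx=21&7=5
edx=4+4=8
edi=9-1=8
cmp edi, 5  (cmp 8,5)
jne L0: taken
ebx=M[8]=25
ecx=(-34)-25=-59
ebx=25&7=1
edx=8+4=12
edi=8-1=7
cmp edi, 5  (cmp 7,5)
jne L0: taken
ebx=M[12]=9
ecx=(-59)-9=-68
ebx=9&7=1
edx=12+4=16
edi=7-1=6
cmp edi, 5  (cmp 6,5)
jne L0: taken
ebx=M[16]=18
ecx=(-68)-18=-86
ebx=18&7=2
edx=16+4=20
edi=6-1=5
cmp edi, 5  (cmp 5,5)
jne L0: not taken
mov [12], ebx → M[12]=2
halt.

-86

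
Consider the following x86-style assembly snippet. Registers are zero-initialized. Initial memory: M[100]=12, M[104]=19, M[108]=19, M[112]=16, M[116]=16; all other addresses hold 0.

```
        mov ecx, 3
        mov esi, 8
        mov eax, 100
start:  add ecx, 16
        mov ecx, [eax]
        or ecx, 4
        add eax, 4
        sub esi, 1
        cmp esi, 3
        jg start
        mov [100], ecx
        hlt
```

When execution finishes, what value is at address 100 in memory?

after mov ecx, 3: ecx=3
after mov esi, 8: esi=8
after mov eax, 100: eax=100
after add ecx, 16: ecx=3+16=19
after mov ecx, [eax]: ecx=M[100]=12
after or ecx, 4: ecx=12|4=12
after add eax, 4: eax=100+4=104
after sub esi, 1: esi=8-1=7
cmp esi, 3  (cmp 7,3)
jg start: taken
after add ecx, 16: ecx=12+16=28
after mov ecx, [eax]: ecx=M[104]=19
after or ecx, 4: ecx=19|4=23
after add eax, 4: eax=104+4=108
after sub esi, 1: esi=7-1=6
cmp esi, 3  (cmp 6,3)
jg start: taken
after add ecx, 16: ecx=23+16=39
after mov ecx, [eax]: ecx=M[108]=19
after or ecx, 4: ecx=19|4=23
after add eax, 4: eax=108+4=112
after sub esi, 1: esi=6-1=5
cmp esi, 3  (cmp 5,3)
jg start: taken
after add ecx, 16: ecx=23+16=39
after mov ecx, [eax]: ecx=M[112]=16
after or ecx, 4: ecx=16|4=20
after add eax, 4: eax=112+4=116
after sub esi, 1: esi=5-1=4
cmp esi, 3  (cmp 4,3)
jg start: taken
after add ecx, 16: ecx=20+16=36
after mov ecx, [eax]: ecx=M[116]=16
after or ecx, 4: ecx=16|4=20
after add eax, 4: eax=116+4=120
after sub esi, 1: esi=4-1=3
cmp esi, 3  (cmp 3,3)
jg start: not taken
mov [100], ecx → M[100]=20
halt.

20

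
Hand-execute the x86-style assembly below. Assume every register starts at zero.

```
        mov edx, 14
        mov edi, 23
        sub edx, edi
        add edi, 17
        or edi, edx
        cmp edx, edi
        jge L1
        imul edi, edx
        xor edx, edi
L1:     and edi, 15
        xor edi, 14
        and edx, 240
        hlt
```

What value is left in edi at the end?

7

mov edx, 14 → edx=14
mov edi, 23 → edi=23
sub edx, edi → edx=14-23=-9
add edi, 17 → edi=23+17=40
or edi, edx → edi=40|(-9)=-1
cmp edx, edi  (cmp -9,-1)
jge L1: not taken
imul edi, edx → edi=(-1)*(-9)=9
xor edx, edi → edx=(-9)^9=-2
and edi, 15 → edi=9&15=9
xor edi, 14 → edi=9^14=7
and edx, 240 → edx=(-2)&240=240
halt.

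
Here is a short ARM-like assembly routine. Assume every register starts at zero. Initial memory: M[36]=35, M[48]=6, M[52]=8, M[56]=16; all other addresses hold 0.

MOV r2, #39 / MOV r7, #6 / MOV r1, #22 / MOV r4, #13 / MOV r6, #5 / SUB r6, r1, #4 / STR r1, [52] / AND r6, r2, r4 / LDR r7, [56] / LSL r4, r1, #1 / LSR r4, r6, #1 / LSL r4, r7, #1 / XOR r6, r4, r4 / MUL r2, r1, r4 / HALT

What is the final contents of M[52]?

22

after MOV r2, #39: r2=39
after MOV r7, #6: r7=6
after MOV r1, #22: r1=22
after MOV r4, #13: r4=13
after MOV r6, #5: r6=5
after SUB r6, r1, #4: r6=22-4=18
STR r1, [52] → M[52]=22
after AND r6, r2, r4: r6=39&13=5
after LDR r7, [56]: r7=M[56]=16
after LSL r4, r1, #1: r4=22<<1=44
after LSR r4, r6, #1: r4=5>>1=2
after LSL r4, r7, #1: r4=16<<1=32
after XOR r6, r4, r4: r6=32^32=0
after MUL r2, r1, r4: r2=22*32=704
halt.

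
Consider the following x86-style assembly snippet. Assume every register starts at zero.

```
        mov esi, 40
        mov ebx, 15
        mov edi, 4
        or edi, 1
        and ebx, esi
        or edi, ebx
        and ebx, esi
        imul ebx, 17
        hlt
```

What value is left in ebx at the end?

136

mov esi, 40 → esi=40
mov ebx, 15 → ebx=15
mov edi, 4 → edi=4
or edi, 1 → edi=4|1=5
and ebx, esi → ebx=15&40=8
or edi, ebx → edi=5|8=13
and ebx, esi → ebx=8&40=8
imul ebx, 17 → ebx=8*17=136
halt.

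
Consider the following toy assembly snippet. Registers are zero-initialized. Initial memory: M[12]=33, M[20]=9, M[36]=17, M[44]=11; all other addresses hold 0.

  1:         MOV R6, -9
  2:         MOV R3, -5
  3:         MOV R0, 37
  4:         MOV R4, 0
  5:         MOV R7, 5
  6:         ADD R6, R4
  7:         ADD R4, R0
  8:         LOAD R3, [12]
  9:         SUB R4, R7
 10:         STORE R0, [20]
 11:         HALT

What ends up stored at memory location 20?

37

after MOV R6, -9: R6=-9
after MOV R3, -5: R3=-5
after MOV R0, 37: R0=37
after MOV R4, 0: R4=0
after MOV R7, 5: R7=5
after ADD R6, R4: R6=(-9)+0=-9
after ADD R4, R0: R4=0+37=37
after LOAD R3, [12]: R3=M[12]=33
after SUB R4, R7: R4=37-5=32
STORE R0, [20] → M[20]=37
halt.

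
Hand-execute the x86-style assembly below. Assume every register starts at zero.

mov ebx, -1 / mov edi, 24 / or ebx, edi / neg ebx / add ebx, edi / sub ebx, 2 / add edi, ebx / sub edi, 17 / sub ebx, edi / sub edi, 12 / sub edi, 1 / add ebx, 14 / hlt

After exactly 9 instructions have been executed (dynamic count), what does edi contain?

30

after mov ebx, -1: ebx=-1
after mov edi, 24: edi=24
after or ebx, edi: ebx=(-1)|24=-1
after neg ebx: ebx=-(-1)=1
after add ebx, edi: ebx=1+24=25
after sub ebx, 2: ebx=25-2=23
after add edi, ebx: edi=24+23=47
after sub edi, 17: edi=47-17=30
after sub ebx, edi: ebx=23-30=-7
After step 9: edi = 30.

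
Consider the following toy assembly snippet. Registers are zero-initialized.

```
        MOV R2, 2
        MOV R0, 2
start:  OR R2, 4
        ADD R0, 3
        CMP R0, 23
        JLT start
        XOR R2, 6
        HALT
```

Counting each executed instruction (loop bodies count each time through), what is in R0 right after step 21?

17

MOV R2, 2 → R2=2
MOV R0, 2 → R0=2
OR R2, 4 → R2=2|4=6
ADD R0, 3 → R0=2+3=5
CMP R0, 23  (cmp 5,23)
JLT start: taken
OR R2, 4 → R2=6|4=6
ADD R0, 3 → R0=5+3=8
CMP R0, 23  (cmp 8,23)
JLT start: taken
OR R2, 4 → R2=6|4=6
ADD R0, 3 → R0=8+3=11
CMP R0, 23  (cmp 11,23)
JLT start: taken
OR R2, 4 → R2=6|4=6
ADD R0, 3 → R0=11+3=14
CMP R0, 23  (cmp 14,23)
JLT start: taken
OR R2, 4 → R2=6|4=6
ADD R0, 3 → R0=14+3=17
CMP R0, 23  (cmp 17,23)
After step 21: R0 = 17.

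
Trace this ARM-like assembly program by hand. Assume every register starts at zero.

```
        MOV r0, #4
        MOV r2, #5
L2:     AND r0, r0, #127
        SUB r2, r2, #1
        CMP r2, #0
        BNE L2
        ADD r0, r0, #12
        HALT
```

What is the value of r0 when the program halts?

16

after MOV r0, #4: r0=4
after MOV r2, #5: r2=5
after AND r0, r0, #127: r0=4&127=4
after SUB r2, r2, #1: r2=5-1=4
CMP r2, #0  (cmp 4,0)
BNE L2: taken
after AND r0, r0, #127: r0=4&127=4
after SUB r2, r2, #1: r2=4-1=3
CMP r2, #0  (cmp 3,0)
BNE L2: taken
after AND r0, r0, #127: r0=4&127=4
after SUB r2, r2, #1: r2=3-1=2
CMP r2, #0  (cmp 2,0)
BNE L2: taken
after AND r0, r0, #127: r0=4&127=4
after SUB r2, r2, #1: r2=2-1=1
CMP r2, #0  (cmp 1,0)
BNE L2: taken
after AND r0, r0, #127: r0=4&127=4
after SUB r2, r2, #1: r2=1-1=0
CMP r2, #0  (cmp 0,0)
BNE L2: not taken
after ADD r0, r0, #12: r0=4+12=16
halt.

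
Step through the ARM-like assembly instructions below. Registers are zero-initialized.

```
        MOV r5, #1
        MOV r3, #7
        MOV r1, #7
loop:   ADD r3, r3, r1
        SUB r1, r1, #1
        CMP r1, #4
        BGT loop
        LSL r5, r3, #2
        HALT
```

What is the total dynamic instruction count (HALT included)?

MOV r5, #1 → r5=1
MOV r3, #7 → r3=7
MOV r1, #7 → r1=7
ADD r3, r3, r1 → r3=7+7=14
SUB r1, r1, #1 → r1=7-1=6
CMP r1, #4  (cmp 6,4)
BGT loop: taken
ADD r3, r3, r1 → r3=14+6=20
SUB r1, r1, #1 → r1=6-1=5
CMP r1, #4  (cmp 5,4)
BGT loop: taken
ADD r3, r3, r1 → r3=20+5=25
SUB r1, r1, #1 → r1=5-1=4
CMP r1, #4  (cmp 4,4)
BGT loop: not taken
LSL r5, r3, #2 → r5=25<<2=100
halt.
Total executed instructions: 17.

17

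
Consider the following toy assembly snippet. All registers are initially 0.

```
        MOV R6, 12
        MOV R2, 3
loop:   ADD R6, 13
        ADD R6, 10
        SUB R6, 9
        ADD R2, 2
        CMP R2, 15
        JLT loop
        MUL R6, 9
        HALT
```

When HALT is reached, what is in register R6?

R6=12
R2=3
R6=12+13=25
R6=25+10=35
R6=35-9=26
R2=3+2=5
CMP R2, 15  (cmp 5,15)
JLT loop: taken
R6=26+13=39
R6=39+10=49
R6=49-9=40
R2=5+2=7
CMP R2, 15  (cmp 7,15)
JLT loop: taken
R6=40+13=53
R6=53+10=63
R6=63-9=54
R2=7+2=9
CMP R2, 15  (cmp 9,15)
JLT loop: taken
R6=54+13=67
R6=67+10=77
R6=77-9=68
R2=9+2=11
CMP R2, 15  (cmp 11,15)
JLT loop: taken
R6=68+13=81
R6=81+10=91
R6=91-9=82
R2=11+2=13
CMP R2, 15  (cmp 13,15)
JLT loop: taken
R6=82+13=95
R6=95+10=105
R6=105-9=96
R2=13+2=15
CMP R2, 15  (cmp 15,15)
JLT loop: not taken
R6=96*9=864
halt.

864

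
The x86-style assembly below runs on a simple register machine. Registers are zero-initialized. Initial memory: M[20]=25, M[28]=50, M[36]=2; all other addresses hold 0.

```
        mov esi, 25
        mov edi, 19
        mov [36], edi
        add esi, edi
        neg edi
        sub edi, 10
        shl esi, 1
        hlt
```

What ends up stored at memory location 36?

esi=25
edi=19
mov [36], edi → M[36]=19
esi=25+19=44
edi=-(19)=-19
edi=(-19)-10=-29
esi=44<<1=88
halt.

19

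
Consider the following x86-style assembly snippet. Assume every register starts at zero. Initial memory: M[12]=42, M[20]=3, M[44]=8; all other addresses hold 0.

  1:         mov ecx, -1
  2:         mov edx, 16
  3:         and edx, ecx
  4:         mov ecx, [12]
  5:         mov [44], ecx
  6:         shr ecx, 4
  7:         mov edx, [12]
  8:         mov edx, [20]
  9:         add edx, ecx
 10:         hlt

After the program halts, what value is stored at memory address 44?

after mov ecx, -1: ecx=-1
after mov edx, 16: edx=16
after and edx, ecx: edx=16&(-1)=16
after mov ecx, [12]: ecx=M[12]=42
mov [44], ecx → M[44]=42
after shr ecx, 4: ecx=42>>4=2
after mov edx, [12]: edx=M[12]=42
after mov edx, [20]: edx=M[20]=3
after add edx, ecx: edx=3+2=5
halt.

42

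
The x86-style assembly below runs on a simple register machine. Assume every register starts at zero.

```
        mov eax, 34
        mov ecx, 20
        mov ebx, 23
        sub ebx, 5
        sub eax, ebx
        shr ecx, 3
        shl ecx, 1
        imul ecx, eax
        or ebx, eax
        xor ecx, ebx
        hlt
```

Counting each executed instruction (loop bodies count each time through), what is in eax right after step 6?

mov eax, 34 → eax=34
mov ecx, 20 → ecx=20
mov ebx, 23 → ebx=23
sub ebx, 5 → ebx=23-5=18
sub eax, ebx → eax=34-18=16
shr ecx, 3 → ecx=20>>3=2
After step 6: eax = 16.

16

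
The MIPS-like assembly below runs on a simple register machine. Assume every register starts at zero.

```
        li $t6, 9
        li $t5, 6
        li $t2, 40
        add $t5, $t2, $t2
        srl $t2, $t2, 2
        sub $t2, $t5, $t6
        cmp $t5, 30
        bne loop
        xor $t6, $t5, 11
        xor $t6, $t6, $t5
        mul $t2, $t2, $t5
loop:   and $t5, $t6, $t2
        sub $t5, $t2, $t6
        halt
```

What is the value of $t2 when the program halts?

71

$t6=9
$t5=6
$t2=40
$t5=40+40=80
$t2=40>>2=10
$t2=80-9=71
cmp $t5, 30  (cmp 80,30)
bne loop: taken
$t5=9&71=1
$t5=71-9=62
halt.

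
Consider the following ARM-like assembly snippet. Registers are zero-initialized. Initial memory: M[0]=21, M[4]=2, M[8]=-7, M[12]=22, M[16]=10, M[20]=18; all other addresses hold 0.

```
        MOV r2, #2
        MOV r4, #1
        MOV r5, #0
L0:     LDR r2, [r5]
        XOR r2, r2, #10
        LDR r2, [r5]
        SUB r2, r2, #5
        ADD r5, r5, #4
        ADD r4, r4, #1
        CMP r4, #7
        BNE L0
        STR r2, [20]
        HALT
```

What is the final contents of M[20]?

13

after MOV r2, #2: r2=2
after MOV r4, #1: r4=1
after MOV r5, #0: r5=0
after LDR r2, [r5]: r2=M[0]=21
after XOR r2, r2, #10: r2=21^10=31
after LDR r2, [r5]: r2=M[0]=21
after SUB r2, r2, #5: r2=21-5=16
after ADD r5, r5, #4: r5=0+4=4
after ADD r4, r4, #1: r4=1+1=2
CMP r4, #7  (cmp 2,7)
BNE L0: taken
after LDR r2, [r5]: r2=M[4]=2
after XOR r2, r2, #10: r2=2^10=8
after LDR r2, [r5]: r2=M[4]=2
after SUB r2, r2, #5: r2=2-5=-3
after ADD r5, r5, #4: r5=4+4=8
after ADD r4, r4, #1: r4=2+1=3
CMP r4, #7  (cmp 3,7)
BNE L0: taken
after LDR r2, [r5]: r2=M[8]=-7
after XOR r2, r2, #10: r2=(-7)^10=-13
after LDR r2, [r5]: r2=M[8]=-7
after SUB r2, r2, #5: r2=(-7)-5=-12
after ADD r5, r5, #4: r5=8+4=12
after ADD r4, r4, #1: r4=3+1=4
CMP r4, #7  (cmp 4,7)
BNE L0: taken
after LDR r2, [r5]: r2=M[12]=22
after XOR r2, r2, #10: r2=22^10=28
after LDR r2, [r5]: r2=M[12]=22
after SUB r2, r2, #5: r2=22-5=17
after ADD r5, r5, #4: r5=12+4=16
after ADD r4, r4, #1: r4=4+1=5
CMP r4, #7  (cmp 5,7)
BNE L0: taken
after LDR r2, [r5]: r2=M[16]=10
after XOR r2, r2, #10: r2=10^10=0
after LDR r2, [r5]: r2=M[16]=10
after SUB r2, r2, #5: r2=10-5=5
after ADD r5, r5, #4: r5=16+4=20
after ADD r4, r4, #1: r4=5+1=6
CMP r4, #7  (cmp 6,7)
BNE L0: taken
after LDR r2, [r5]: r2=M[20]=18
after XOR r2, r2, #10: r2=18^10=24
after LDR r2, [r5]: r2=M[20]=18
after SUB r2, r2, #5: r2=18-5=13
after ADD r5, r5, #4: r5=20+4=24
after ADD r4, r4, #1: r4=6+1=7
CMP r4, #7  (cmp 7,7)
BNE L0: not taken
STR r2, [20] → M[20]=13
halt.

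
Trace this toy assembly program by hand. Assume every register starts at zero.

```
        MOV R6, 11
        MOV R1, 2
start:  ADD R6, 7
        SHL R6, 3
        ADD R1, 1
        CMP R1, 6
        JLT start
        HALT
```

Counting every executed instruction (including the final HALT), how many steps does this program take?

23

MOV R6, 11 → R6=11
MOV R1, 2 → R1=2
ADD R6, 7 → R6=11+7=18
SHL R6, 3 → R6=18<<3=144
ADD R1, 1 → R1=2+1=3
CMP R1, 6  (cmp 3,6)
JLT start: taken
ADD R6, 7 → R6=144+7=151
SHL R6, 3 → R6=151<<3=1208
ADD R1, 1 → R1=3+1=4
CMP R1, 6  (cmp 4,6)
JLT start: taken
ADD R6, 7 → R6=1208+7=1215
SHL R6, 3 → R6=1215<<3=9720
ADD R1, 1 → R1=4+1=5
CMP R1, 6  (cmp 5,6)
JLT start: taken
ADD R6, 7 → R6=9720+7=9727
SHL R6, 3 → R6=9727<<3=77816
ADD R1, 1 → R1=5+1=6
CMP R1, 6  (cmp 6,6)
JLT start: not taken
halt.
Total executed instructions: 23.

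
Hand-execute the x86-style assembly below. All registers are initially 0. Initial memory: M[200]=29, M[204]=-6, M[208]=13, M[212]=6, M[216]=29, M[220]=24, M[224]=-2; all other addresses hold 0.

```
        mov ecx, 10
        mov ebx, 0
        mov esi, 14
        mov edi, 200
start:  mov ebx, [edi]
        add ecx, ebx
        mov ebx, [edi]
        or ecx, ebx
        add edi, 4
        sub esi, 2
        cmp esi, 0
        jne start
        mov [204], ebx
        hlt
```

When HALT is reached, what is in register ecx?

-1

mov ecx, 10 → ecx=10
mov ebx, 0 → ebx=0
mov esi, 14 → esi=14
mov edi, 200 → edi=200
mov ebx, [edi] → ebx=M[200]=29
add ecx, ebx → ecx=10+29=39
mov ebx, [edi] → ebx=M[200]=29
or ecx, ebx → ecx=39|29=63
add edi, 4 → edi=200+4=204
sub esi, 2 → esi=14-2=12
cmp esi, 0  (cmp 12,0)
jne start: taken
mov ebx, [edi] → ebx=M[204]=-6
add ecx, ebx → ecx=63+(-6)=57
mov ebx, [edi] → ebx=M[204]=-6
or ecx, ebx → ecx=57|(-6)=-5
add edi, 4 → edi=204+4=208
sub esi, 2 → esi=12-2=10
cmp esi, 0  (cmp 10,0)
jne start: taken
mov ebx, [edi] → ebx=M[208]=13
add ecx, ebx → ecx=(-5)+13=8
mov ebx, [edi] → ebx=M[208]=13
or ecx, ebx → ecx=8|13=13
add edi, 4 → edi=208+4=212
sub esi, 2 → esi=10-2=8
cmp esi, 0  (cmp 8,0)
jne start: taken
mov ebx, [edi] → ebx=M[212]=6
add ecx, ebx → ecx=13+6=19
mov ebx, [edi] → ebx=M[212]=6
or ecx, ebx → ecx=19|6=23
add edi, 4 → edi=212+4=216
sub esi, 2 → esi=8-2=6
cmp esi, 0  (cmp 6,0)
jne start: taken
mov ebx, [edi] → ebx=M[216]=29
add ecx, ebx → ecx=23+29=52
mov ebx, [edi] → ebx=M[216]=29
or ecx, ebx → ecx=52|29=61
add edi, 4 → edi=216+4=220
sub esi, 2 → esi=6-2=4
cmp esi, 0  (cmp 4,0)
jne start: taken
mov ebx, [edi] → ebx=M[220]=24
add ecx, ebx → ecx=61+24=85
mov ebx, [edi] → ebx=M[220]=24
or ecx, ebx → ecx=85|24=93
add edi, 4 → edi=220+4=224
sub esi, 2 → esi=4-2=2
cmp esi, 0  (cmp 2,0)
jne start: taken
mov ebx, [edi] → ebx=M[224]=-2
add ecx, ebx → ecx=93+(-2)=91
mov ebx, [edi] → ebx=M[224]=-2
or ecx, ebx → ecx=91|(-2)=-1
add edi, 4 → edi=224+4=228
sub esi, 2 → esi=2-2=0
cmp esi, 0  (cmp 0,0)
jne start: not taken
mov [204], ebx → M[204]=-2
halt.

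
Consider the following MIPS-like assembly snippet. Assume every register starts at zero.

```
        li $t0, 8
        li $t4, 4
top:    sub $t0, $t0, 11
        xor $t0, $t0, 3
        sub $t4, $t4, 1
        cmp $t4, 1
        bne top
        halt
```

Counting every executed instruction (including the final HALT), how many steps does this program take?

$t0=8
$t4=4
$t0=8-11=-3
$t0=(-3)^3=-2
$t4=4-1=3
cmp $t4, 1  (cmp 3,1)
bne top: taken
$t0=(-2)-11=-13
$t0=(-13)^3=-16
$t4=3-1=2
cmp $t4, 1  (cmp 2,1)
bne top: taken
$t0=(-16)-11=-27
$t0=(-27)^3=-26
$t4=2-1=1
cmp $t4, 1  (cmp 1,1)
bne top: not taken
halt.
Total executed instructions: 18.

18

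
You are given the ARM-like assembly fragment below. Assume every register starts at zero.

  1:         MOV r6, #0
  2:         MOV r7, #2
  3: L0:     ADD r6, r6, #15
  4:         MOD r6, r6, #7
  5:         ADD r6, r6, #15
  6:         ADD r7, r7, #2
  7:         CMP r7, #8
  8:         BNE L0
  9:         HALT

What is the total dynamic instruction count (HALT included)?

MOV r6, #0 → r6=0
MOV r7, #2 → r7=2
ADD r6, r6, #15 → r6=0+15=15
MOD r6, r6, #7 → r6=15%7=1
ADD r6, r6, #15 → r6=1+15=16
ADD r7, r7, #2 → r7=2+2=4
CMP r7, #8  (cmp 4,8)
BNE L0: taken
ADD r6, r6, #15 → r6=16+15=31
MOD r6, r6, #7 → r6=31%7=3
ADD r6, r6, #15 → r6=3+15=18
ADD r7, r7, #2 → r7=4+2=6
CMP r7, #8  (cmp 6,8)
BNE L0: taken
ADD r6, r6, #15 → r6=18+15=33
MOD r6, r6, #7 → r6=33%7=5
ADD r6, r6, #15 → r6=5+15=20
ADD r7, r7, #2 → r7=6+2=8
CMP r7, #8  (cmp 8,8)
BNE L0: not taken
halt.
Total executed instructions: 21.

21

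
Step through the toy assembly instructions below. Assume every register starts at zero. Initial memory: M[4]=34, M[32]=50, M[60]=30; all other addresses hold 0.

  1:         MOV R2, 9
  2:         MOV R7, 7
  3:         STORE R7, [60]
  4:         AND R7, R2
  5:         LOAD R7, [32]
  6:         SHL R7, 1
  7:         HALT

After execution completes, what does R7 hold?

100

R2=9
R7=7
STORE R7, [60] → M[60]=7
R7=7&9=1
R7=M[32]=50
R7=50<<1=100
halt.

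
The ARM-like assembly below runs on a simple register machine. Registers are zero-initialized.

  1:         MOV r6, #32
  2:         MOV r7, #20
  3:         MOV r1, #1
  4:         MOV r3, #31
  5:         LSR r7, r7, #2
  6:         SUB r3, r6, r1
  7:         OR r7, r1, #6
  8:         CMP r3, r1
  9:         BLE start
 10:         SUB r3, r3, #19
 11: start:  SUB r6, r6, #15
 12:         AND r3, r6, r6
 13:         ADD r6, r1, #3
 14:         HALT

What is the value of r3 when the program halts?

17

after MOV r6, #32: r6=32
after MOV r7, #20: r7=20
after MOV r1, #1: r1=1
after MOV r3, #31: r3=31
after LSR r7, r7, #2: r7=20>>2=5
after SUB r3, r6, r1: r3=32-1=31
after OR r7, r1, #6: r7=1|6=7
CMP r3, r1  (cmp 31,1)
BLE start: not taken
after SUB r3, r3, #19: r3=31-19=12
after SUB r6, r6, #15: r6=32-15=17
after AND r3, r6, r6: r3=17&17=17
after ADD r6, r1, #3: r6=1+3=4
halt.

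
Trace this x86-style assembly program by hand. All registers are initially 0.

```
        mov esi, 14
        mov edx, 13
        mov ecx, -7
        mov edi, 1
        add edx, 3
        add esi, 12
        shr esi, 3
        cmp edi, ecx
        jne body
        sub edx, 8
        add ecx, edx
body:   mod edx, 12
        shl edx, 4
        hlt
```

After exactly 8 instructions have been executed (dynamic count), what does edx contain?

mov esi, 14 → esi=14
mov edx, 13 → edx=13
mov ecx, -7 → ecx=-7
mov edi, 1 → edi=1
add edx, 3 → edx=13+3=16
add esi, 12 → esi=14+12=26
shr esi, 3 → esi=26>>3=3
cmp edi, ecx  (cmp 1,-7)
After step 8: edx = 16.

16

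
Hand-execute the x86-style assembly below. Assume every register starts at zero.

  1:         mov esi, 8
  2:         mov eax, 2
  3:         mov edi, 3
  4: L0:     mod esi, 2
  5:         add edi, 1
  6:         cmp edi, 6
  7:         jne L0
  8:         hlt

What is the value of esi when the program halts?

after mov esi, 8: esi=8
after mov eax, 2: eax=2
after mov edi, 3: edi=3
after mod esi, 2: esi=8%2=0
after add edi, 1: edi=3+1=4
cmp edi, 6  (cmp 4,6)
jne L0: taken
after mod esi, 2: esi=0%2=0
after add edi, 1: edi=4+1=5
cmp edi, 6  (cmp 5,6)
jne L0: taken
after mod esi, 2: esi=0%2=0
after add edi, 1: edi=5+1=6
cmp edi, 6  (cmp 6,6)
jne L0: not taken
halt.

0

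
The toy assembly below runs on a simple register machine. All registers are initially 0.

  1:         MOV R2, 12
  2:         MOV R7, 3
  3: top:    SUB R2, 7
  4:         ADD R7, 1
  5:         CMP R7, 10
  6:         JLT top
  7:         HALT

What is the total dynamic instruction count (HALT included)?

R2=12
R7=3
R2=12-7=5
R7=3+1=4
CMP R7, 10  (cmp 4,10)
JLT top: taken
R2=5-7=-2
R7=4+1=5
CMP R7, 10  (cmp 5,10)
JLT top: taken
R2=(-2)-7=-9
R7=5+1=6
CMP R7, 10  (cmp 6,10)
JLT top: taken
R2=(-9)-7=-16
R7=6+1=7
CMP R7, 10  (cmp 7,10)
JLT top: taken
R2=(-16)-7=-23
R7=7+1=8
CMP R7, 10  (cmp 8,10)
JLT top: taken
R2=(-23)-7=-30
R7=8+1=9
CMP R7, 10  (cmp 9,10)
JLT top: taken
R2=(-30)-7=-37
R7=9+1=10
CMP R7, 10  (cmp 10,10)
JLT top: not taken
halt.
Total executed instructions: 31.

31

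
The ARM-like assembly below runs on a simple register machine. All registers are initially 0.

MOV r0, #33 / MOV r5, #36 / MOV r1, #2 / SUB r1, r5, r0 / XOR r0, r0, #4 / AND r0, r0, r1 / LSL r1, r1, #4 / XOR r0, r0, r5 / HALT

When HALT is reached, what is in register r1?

48

MOV r0, #33 → r0=33
MOV r5, #36 → r5=36
MOV r1, #2 → r1=2
SUB r1, r5, r0 → r1=36-33=3
XOR r0, r0, #4 → r0=33^4=37
AND r0, r0, r1 → r0=37&3=1
LSL r1, r1, #4 → r1=3<<4=48
XOR r0, r0, r5 → r0=1^36=37
halt.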